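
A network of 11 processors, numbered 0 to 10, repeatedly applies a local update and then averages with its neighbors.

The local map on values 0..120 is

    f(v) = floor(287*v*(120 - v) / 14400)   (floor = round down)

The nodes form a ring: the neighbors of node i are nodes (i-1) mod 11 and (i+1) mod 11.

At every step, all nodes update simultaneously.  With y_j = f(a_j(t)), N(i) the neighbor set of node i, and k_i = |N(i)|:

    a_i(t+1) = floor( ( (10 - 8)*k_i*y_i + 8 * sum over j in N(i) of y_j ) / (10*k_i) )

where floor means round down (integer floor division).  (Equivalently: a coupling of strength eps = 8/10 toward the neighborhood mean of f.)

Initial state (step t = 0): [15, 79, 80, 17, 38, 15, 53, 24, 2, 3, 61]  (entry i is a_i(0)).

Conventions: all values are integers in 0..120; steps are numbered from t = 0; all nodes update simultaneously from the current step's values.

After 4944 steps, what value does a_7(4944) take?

Simulating step by step:
t=0: [15, 79, 80, 17, 38, 15, 53, 24, 2, 3, 61]
t=1: [60, 50, 51, 56, 38, 59, 44, 38, 21, 31, 29]
t=2: [62, 70, 70, 67, 69, 65, 66, 55, 54, 48, 60]
t=3: [70, 69, 69, 69, 70, 70, 71, 71, 69, 70, 69]
t=4: [69, 69, 70, 69, 69, 69, 69, 69, 69, 69, 69]
t=5: [70, 69, 69, 69, 70, 70, 70, 70, 70, 70, 70]
t=6: [69, 69, 70, 69, 69, 69, 69, 69, 69, 69, 69]

Answer: a_7(4944) = 69
Key observation: The state at step 4, [69, 69, 70, 69, 69, 69, 69, 69, 69, 69, 69], reappears at step 6: the system is in a cycle of period 2 from step 4 on.  Therefore the state at step 4944 equals the state at step 4 + ((4944 - 4) mod 2) = 4, which is [69, 69, 70, 69, 69, 69, 69, 69, 69, 69, 69].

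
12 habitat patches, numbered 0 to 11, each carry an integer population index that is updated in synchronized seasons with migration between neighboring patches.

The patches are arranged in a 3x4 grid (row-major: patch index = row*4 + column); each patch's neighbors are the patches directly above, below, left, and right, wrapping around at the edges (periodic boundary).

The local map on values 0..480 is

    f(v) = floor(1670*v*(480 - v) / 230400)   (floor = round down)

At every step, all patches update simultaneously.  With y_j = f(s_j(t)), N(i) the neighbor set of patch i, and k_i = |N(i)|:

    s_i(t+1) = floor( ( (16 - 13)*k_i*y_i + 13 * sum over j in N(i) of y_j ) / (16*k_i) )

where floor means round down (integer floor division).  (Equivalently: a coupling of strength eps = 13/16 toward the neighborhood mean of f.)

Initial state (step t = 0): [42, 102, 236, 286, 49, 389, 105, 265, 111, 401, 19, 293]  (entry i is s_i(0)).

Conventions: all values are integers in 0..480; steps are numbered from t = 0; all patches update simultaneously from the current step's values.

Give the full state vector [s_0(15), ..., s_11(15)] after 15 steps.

Simulating step by step:
t=0: [42, 102, 236, 286, 49, 389, 105, 265, 111, 401, 19, 293]
t=1: [254, 262, 287, 351, 251, 240, 286, 328, 240, 224, 281, 312]
t=2: [397, 412, 389, 377, 405, 412, 397, 377, 408, 413, 400, 377]
t=3: [230, 220, 241, 267, 230, 212, 241, 259, 230, 209, 241, 256]
t=4: [414, 413, 415, 414, 414, 413, 415, 414, 414, 413, 415, 414]
t=5: [198, 198, 196, 197, 198, 198, 196, 197, 198, 198, 196, 197]
t=6: [404, 403, 403, 403, 404, 403, 403, 403, 404, 403, 403, 403]
t=7: [222, 223, 224, 223, 222, 223, 224, 223, 222, 223, 224, 223]
t=8: [415, 415, 415, 415, 415, 415, 415, 415, 415, 415, 415, 415]
t=9: [195, 195, 195, 195, 195, 195, 195, 195, 195, 195, 195, 195]
t=10: [402, 402, 402, 402, 402, 402, 402, 402, 402, 402, 402, 402]
t=11: [227, 227, 227, 227, 227, 227, 227, 227, 227, 227, 227, 227]
t=12: [416, 416, 416, 416, 416, 416, 416, 416, 416, 416, 416, 416]
t=13: [192, 192, 192, 192, 192, 192, 192, 192, 192, 192, 192, 192]
t=14: [400, 400, 400, 400, 400, 400, 400, 400, 400, 400, 400, 400]
t=15: [231, 231, 231, 231, 231, 231, 231, 231, 231, 231, 231, 231]

Answer: [231, 231, 231, 231, 231, 231, 231, 231, 231, 231, 231, 231]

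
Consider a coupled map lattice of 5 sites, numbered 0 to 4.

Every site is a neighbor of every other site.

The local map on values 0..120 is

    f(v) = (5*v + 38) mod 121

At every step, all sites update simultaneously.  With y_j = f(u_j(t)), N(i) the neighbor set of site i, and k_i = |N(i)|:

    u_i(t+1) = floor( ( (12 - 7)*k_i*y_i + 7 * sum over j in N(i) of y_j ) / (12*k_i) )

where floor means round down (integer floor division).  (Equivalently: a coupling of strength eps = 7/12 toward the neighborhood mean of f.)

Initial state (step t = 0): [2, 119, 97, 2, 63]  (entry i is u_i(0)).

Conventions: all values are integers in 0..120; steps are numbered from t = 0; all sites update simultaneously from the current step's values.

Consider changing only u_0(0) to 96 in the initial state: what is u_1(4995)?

Simulating step by step:
t=0: [96, 119, 97, 2, 63]
t=1: [47, 45, 48, 50, 67]
t=2: [29, 26, 30, 33, 23]
t=3: [59, 55, 60, 64, 50]
t=4: [85, 80, 87, 92, 73]
t=5: [76, 69, 79, 53, 60]
t=6: [58, 49, 63, 60, 70]
t=7: [75, 63, 82, 78, 59]
t=8: [72, 88, 81, 76, 83]
t=9: [64, 85, 76, 69, 79]
t=10: [84, 79, 67, 58, 71]
t=11: [68, 61, 45, 65, 50]
t=12: [30, 54, 32, 26, 39]
t=13: [71, 71, 74, 66, 84]
t=14: [38, 38, 42, 31, 55]
t=15: [81, 81, 54, 72, 72]
t=16: [64, 64, 61, 52, 52]
t=17: [96, 96, 92, 80, 80]
t=18: [43, 43, 37, 54, 54]
t=19: [40, 40, 64, 55, 55]
t=20: [103, 103, 103, 90, 90]
t=21: [50, 50, 50, 32, 32]
t=22: [55, 55, 55, 63, 63]
t=23: [82, 82, 82, 93, 93]
t=24: [65, 65, 65, 47, 47]
t=25: [9, 9, 9, 17, 17]
t=26: [59, 59, 59, 37, 37]
t=27: [94, 94, 94, 97, 97]
t=28: [28, 28, 28, 32, 32]
t=29: [62, 62, 62, 68, 68]
t=30: [79, 79, 79, 54, 54]
t=31: [68, 68, 68, 67, 67]
t=32: [13, 13, 13, 12, 12]
t=33: [101, 101, 101, 100, 100]
t=34: [57, 57, 57, 56, 56]
t=35: [79, 79, 79, 78, 78]
t=36: [68, 68, 68, 67, 67]

Answer: u_1(4995) = 79
Key observation: The state at step 31, [68, 68, 68, 67, 67], reappears at step 36: the system is in a cycle of period 5 from step 31 on.  Therefore the state at step 4995 equals the state at step 31 + ((4995 - 31) mod 5) = 35, which is [79, 79, 79, 78, 78].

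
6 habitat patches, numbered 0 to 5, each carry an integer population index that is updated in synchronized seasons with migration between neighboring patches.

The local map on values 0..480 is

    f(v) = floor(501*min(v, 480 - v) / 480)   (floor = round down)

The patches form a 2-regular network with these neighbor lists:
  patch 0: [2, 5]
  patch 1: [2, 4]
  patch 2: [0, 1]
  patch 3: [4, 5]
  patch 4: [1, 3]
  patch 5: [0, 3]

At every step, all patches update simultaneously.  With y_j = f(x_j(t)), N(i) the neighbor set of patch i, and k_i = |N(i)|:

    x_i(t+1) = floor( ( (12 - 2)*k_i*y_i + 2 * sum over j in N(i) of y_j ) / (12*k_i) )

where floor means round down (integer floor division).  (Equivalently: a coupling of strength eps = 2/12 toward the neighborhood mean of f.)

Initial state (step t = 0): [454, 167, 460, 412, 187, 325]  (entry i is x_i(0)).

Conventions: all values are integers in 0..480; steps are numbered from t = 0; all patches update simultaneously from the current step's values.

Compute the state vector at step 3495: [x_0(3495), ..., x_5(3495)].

Simulating step by step:
t=0: [454, 167, 460, 412, 187, 325]
t=1: [37, 162, 33, 88, 182, 142]
t=2: [46, 159, 45, 103, 179, 134]
t=3: [55, 156, 56, 116, 177, 128]
t=4: [63, 155, 66, 127, 176, 125]
t=5: [70, 155, 75, 136, 176, 124]
t=6: [78, 155, 84, 143, 177, 125]
t=7: [85, 156, 92, 150, 179, 127]
t=8: [92, 158, 100, 156, 181, 130]
t=9: [99, 161, 108, 161, 183, 134]
t=10: [106, 165, 115, 167, 187, 138]
t=11: [113, 169, 123, 173, 191, 143]
t=12: [120, 173, 131, 179, 195, 148]
t=13: [128, 178, 138, 184, 199, 154]
t=14: [136, 183, 146, 190, 203, 160]
t=15: [144, 189, 154, 196, 208, 167]
t=16: [152, 195, 162, 202, 214, 174]
t=17: [160, 201, 170, 208, 220, 181]
t=18: [169, 208, 178, 215, 226, 188]
t=19: [178, 215, 186, 222, 232, 196]
t=20: [187, 223, 195, 229, 239, 204]
t=21: [197, 231, 204, 237, 246, 212]
t=22: [206, 238, 213, 244, 244, 221]
t=23: [216, 245, 223, 244, 246, 230]
t=24: [226, 243, 232, 245, 244, 239]
t=25: [236, 246, 241, 245, 246, 247]
t=26: [246, 244, 248, 244, 244, 243]
t=27: [244, 245, 242, 246, 246, 246]
t=28: [246, 245, 247, 244, 244, 244]
t=29: [244, 244, 243, 246, 245, 245]
t=30: [246, 246, 246, 244, 245, 245]
t=31: [244, 244, 244, 245, 245, 245]
t=32: [245, 245, 246, 245, 245, 245]
t=33: [244, 244, 244, 245, 245, 245]

Answer: [244, 244, 244, 245, 245, 245]
Key observation: The state at step 31, [244, 244, 244, 245, 245, 245], reappears at step 33: the system is in a cycle of period 2 from step 31 on.  Therefore the state at step 3495 equals the state at step 31 + ((3495 - 31) mod 2) = 31, which is [244, 244, 244, 245, 245, 245].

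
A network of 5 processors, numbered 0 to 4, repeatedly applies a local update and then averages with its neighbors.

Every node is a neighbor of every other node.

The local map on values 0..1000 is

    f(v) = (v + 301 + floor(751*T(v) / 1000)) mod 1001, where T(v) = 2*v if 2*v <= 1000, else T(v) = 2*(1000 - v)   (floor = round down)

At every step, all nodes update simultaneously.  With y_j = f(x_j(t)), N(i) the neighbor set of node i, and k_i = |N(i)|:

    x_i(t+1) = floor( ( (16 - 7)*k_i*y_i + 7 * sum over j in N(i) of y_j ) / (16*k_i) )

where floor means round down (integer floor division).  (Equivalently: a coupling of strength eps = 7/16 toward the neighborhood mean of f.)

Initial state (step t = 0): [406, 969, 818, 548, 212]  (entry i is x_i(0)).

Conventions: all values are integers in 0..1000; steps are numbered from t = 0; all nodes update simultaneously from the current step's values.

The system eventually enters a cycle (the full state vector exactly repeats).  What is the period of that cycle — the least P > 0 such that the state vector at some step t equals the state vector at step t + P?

Simulating step by step:
t=0: [406, 969, 818, 548, 212]
t=1: [402, 402, 437, 498, 636]
t=2: [360, 360, 400, 468, 440]
t=3: [262, 262, 307, 384, 352]
t=4: [697, 697, 295, 382, 346]
t=5: [353, 353, 166, 264, 223]
t=6: [400, 400, 641, 752, 706]
t=7: [349, 349, 430, 405, 415]
t=8: [228, 228, 319, 291, 303]
t=9: [605, 605, 255, 223, 236]
t=10: [628, 628, 828, 791, 806]
t=11: [456, 456, 411, 419, 416]
t=12: [406, 406, 356, 365, 361]
t=13: [277, 277, 221, 231, 227]
t=14: [952, 952, 888, 899, 895]
t=15: [333, 333, 347, 345, 346]
t=16: [143, 143, 159, 157, 158]
t=17: [670, 670, 688, 686, 687]
t=18: [462, 462, 458, 458, 458]
t=19: [451, 451, 447, 447, 447]
t=20: [424, 424, 420, 420, 420]
t=21: [356, 356, 352, 352, 352]
t=22: [186, 186, 182, 182, 182]
t=23: [762, 762, 758, 758, 758]
t=24: [419, 419, 420, 420, 420]
t=25: [348, 348, 349, 349, 349]
t=26: [170, 170, 172, 172, 172]
t=27: [727, 727, 729, 729, 729]
t=28: [436, 436, 436, 436, 436]
t=29: [390, 390, 390, 390, 390]
t=30: [275, 275, 275, 275, 275]
t=31: [989, 989, 989, 989, 989]
t=32: [305, 305, 305, 305, 305]
t=33: [63, 63, 63, 63, 63]
t=34: [458, 458, 458, 458, 458]
t=35: [445, 445, 445, 445, 445]
t=36: [413, 413, 413, 413, 413]
t=37: [333, 333, 333, 333, 333]
t=38: [133, 133, 133, 133, 133]
t=39: [633, 633, 633, 633, 633]
t=40: [484, 484, 484, 484, 484]
t=41: [510, 510, 510, 510, 510]
t=42: [545, 545, 545, 545, 545]
t=43: [528, 528, 528, 528, 528]
t=44: [536, 536, 536, 536, 536]
t=45: [532, 532, 532, 532, 532]
t=46: [534, 534, 534, 534, 534]
t=47: [533, 533, 533, 533, 533]
t=48: [534, 534, 534, 534, 534]

Answer: 2
Key observation: The state at step 46, [534, 534, 534, 534, 534], reappears at step 48 — and no state repeats earlier — so the cycle the system enters has period 2.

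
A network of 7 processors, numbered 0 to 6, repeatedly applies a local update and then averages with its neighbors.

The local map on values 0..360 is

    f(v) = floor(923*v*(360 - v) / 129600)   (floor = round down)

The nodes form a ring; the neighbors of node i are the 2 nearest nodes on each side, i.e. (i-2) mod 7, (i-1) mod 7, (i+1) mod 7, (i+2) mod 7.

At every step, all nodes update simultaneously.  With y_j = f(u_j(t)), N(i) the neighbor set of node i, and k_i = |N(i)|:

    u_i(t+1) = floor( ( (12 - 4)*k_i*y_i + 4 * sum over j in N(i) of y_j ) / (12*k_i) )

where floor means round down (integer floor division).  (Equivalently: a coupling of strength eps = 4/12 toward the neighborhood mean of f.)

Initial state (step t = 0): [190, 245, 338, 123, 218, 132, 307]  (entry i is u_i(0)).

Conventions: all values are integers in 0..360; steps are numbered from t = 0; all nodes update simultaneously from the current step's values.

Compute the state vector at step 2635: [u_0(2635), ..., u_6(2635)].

Simulating step by step:
t=0: [190, 245, 338, 123, 218, 132, 307]
t=1: [201, 183, 106, 195, 195, 207, 148]
t=2: [223, 225, 203, 225, 225, 225, 224]
t=3: [217, 216, 222, 216, 216, 216, 216]
t=4: [220, 220, 219, 220, 220, 221, 221]
t=5: [218, 218, 219, 218, 218, 218, 218]
t=6: [219, 219, 219, 219, 219, 220, 220]
t=7: [219, 219, 219, 219, 219, 219, 219]
t=8: [219, 219, 219, 219, 219, 219, 219]

Answer: [219, 219, 219, 219, 219, 219, 219]
Key observation: The state at step 7, [219, 219, 219, 219, 219, 219, 219], reappears at step 8: the system is in a cycle of period 1 from step 7 on.  Therefore the state at step 2635 equals the state at step 7 + ((2635 - 7) mod 1) = 7, which is [219, 219, 219, 219, 219, 219, 219].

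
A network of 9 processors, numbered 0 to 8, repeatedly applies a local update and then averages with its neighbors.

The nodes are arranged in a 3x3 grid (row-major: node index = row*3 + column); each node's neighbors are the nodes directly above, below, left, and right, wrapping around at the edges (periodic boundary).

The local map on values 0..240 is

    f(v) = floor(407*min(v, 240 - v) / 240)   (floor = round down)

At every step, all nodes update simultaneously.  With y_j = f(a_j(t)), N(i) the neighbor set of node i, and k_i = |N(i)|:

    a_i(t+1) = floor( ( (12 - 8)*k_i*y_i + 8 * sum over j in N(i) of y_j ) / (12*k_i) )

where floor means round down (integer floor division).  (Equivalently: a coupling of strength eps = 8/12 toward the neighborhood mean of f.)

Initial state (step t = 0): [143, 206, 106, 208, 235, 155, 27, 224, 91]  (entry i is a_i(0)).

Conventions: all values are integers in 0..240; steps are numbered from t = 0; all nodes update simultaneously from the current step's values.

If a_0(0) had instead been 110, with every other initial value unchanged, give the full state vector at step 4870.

Answer: [197, 194, 197, 197, 194, 197, 197, 194, 197]
Key observation: The state at step 28, [197, 194, 197, 197, 194, 197, 197, 194, 197], reappears at step 31: the system is in a cycle of period 3 from step 28 on.  Therefore the state at step 4870 equals the state at step 28 + ((4870 - 28) mod 3) = 28, which is [197, 194, 197, 197, 194, 197, 197, 194, 197].

Derivation:
t=0: [110, 206, 106, 208, 235, 155, 27, 224, 91]
t=1: [117, 85, 149, 81, 49, 113, 85, 53, 117]
t=2: [162, 135, 173, 148, 121, 159, 151, 124, 162]
t=3: [143, 166, 134, 155, 178, 146, 152, 175, 143]
t=4: [154, 134, 161, 144, 124, 151, 146, 127, 154]
t=5: [153, 170, 147, 162, 179, 156, 160, 176, 153]
t=6: [139, 125, 144, 131, 117, 137, 134, 119, 139]
t=7: [177, 187, 172, 181, 191, 177, 180, 190, 176]
t=8: [102, 94, 106, 99, 90, 103, 100, 91, 103]
t=9: [169, 162, 172, 166, 159, 170, 167, 160, 170]
t=10: [122, 128, 119, 124, 130, 121, 124, 130, 121]
t=11: [197, 191, 198, 195, 190, 197, 195, 190, 197]
t=12: [75, 79, 73, 76, 80, 74, 76, 80, 74]
t=13: [127, 131, 126, 128, 131, 126, 128, 131, 126]
t=14: [189, 186, 191, 189, 186, 190, 189, 186, 190]
t=15: [86, 88, 85, 86, 89, 85, 86, 89, 85]
t=16: [145, 147, 145, 145, 148, 145, 145, 148, 145]
t=17: [160, 158, 160, 160, 157, 160, 160, 157, 160]
t=18: [135, 138, 135, 135, 138, 135, 135, 138, 135]
t=19: [177, 174, 177, 177, 174, 177, 177, 174, 177]
t=20: [106, 109, 106, 106, 109, 106, 106, 109, 106]
t=21: [179, 182, 179, 179, 182, 179, 179, 182, 179]
t=22: [102, 99, 102, 102, 99, 102, 102, 99, 102]
t=23: [171, 168, 171, 171, 168, 171, 171, 168, 171]
t=24: [117, 120, 117, 117, 120, 117, 117, 120, 117]
t=25: [198, 201, 198, 198, 201, 198, 198, 201, 198]
t=26: [70, 67, 70, 70, 67, 70, 70, 67, 70]
t=27: [117, 114, 117, 117, 114, 117, 117, 114, 117]
t=28: [197, 194, 197, 197, 194, 197, 197, 194, 197]
t=29: [73, 76, 73, 73, 76, 73, 73, 76, 73]
t=30: [123, 126, 123, 123, 126, 123, 123, 126, 123]
t=31: [197, 194, 197, 197, 194, 197, 197, 194, 197]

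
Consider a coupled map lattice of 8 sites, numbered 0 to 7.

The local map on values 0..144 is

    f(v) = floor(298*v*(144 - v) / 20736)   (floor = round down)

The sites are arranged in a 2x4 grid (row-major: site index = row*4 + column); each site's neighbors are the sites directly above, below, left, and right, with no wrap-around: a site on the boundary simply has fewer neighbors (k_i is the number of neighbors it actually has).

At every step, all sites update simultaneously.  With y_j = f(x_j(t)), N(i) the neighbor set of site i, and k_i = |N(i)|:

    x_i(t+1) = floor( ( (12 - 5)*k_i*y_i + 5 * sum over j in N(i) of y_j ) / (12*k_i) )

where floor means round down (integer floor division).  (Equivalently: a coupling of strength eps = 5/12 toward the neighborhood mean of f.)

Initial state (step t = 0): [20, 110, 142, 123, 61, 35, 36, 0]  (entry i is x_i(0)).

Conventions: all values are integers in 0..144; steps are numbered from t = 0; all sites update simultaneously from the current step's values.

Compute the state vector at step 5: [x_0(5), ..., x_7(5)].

Simulating step by step:
t=0: [20, 110, 142, 123, 61, 35, 36, 0]
t=1: [46, 43, 22, 22, 60, 56, 40, 19]
t=2: [65, 60, 44, 37, 69, 67, 54, 40]
t=3: [73, 71, 64, 58, 73, 73, 67, 60]
t=4: [74, 73, 73, 71, 74, 74, 73, 72]
t=5: [74, 74, 74, 74, 74, 74, 74, 74]

Answer: [74, 74, 74, 74, 74, 74, 74, 74]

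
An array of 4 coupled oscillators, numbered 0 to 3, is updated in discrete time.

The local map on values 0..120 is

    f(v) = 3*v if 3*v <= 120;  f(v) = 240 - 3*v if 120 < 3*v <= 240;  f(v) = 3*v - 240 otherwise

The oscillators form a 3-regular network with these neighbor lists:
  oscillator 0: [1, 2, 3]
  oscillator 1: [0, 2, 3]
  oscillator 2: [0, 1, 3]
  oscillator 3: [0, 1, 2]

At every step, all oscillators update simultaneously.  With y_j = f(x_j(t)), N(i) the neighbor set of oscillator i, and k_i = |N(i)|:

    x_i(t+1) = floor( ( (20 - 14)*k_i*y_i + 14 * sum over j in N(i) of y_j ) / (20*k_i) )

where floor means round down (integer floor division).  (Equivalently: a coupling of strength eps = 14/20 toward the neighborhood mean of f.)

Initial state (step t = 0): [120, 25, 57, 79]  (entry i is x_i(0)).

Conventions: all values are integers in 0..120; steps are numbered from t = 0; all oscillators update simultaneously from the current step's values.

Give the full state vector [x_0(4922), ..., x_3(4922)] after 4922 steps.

Simulating step by step:
t=0: [120, 25, 57, 79]
t=1: [70, 67, 66, 62]
t=2: [40, 41, 41, 42]
t=3: [117, 117, 117, 116]
t=4: [110, 110, 110, 110]
t=5: [90, 90, 90, 90]
t=6: [30, 30, 30, 30]
t=7: [90, 90, 90, 90]

Answer: [30, 30, 30, 30]
Key observation: The state at step 5, [90, 90, 90, 90], reappears at step 7: the system is in a cycle of period 2 from step 5 on.  Therefore the state at step 4922 equals the state at step 5 + ((4922 - 5) mod 2) = 6, which is [30, 30, 30, 30].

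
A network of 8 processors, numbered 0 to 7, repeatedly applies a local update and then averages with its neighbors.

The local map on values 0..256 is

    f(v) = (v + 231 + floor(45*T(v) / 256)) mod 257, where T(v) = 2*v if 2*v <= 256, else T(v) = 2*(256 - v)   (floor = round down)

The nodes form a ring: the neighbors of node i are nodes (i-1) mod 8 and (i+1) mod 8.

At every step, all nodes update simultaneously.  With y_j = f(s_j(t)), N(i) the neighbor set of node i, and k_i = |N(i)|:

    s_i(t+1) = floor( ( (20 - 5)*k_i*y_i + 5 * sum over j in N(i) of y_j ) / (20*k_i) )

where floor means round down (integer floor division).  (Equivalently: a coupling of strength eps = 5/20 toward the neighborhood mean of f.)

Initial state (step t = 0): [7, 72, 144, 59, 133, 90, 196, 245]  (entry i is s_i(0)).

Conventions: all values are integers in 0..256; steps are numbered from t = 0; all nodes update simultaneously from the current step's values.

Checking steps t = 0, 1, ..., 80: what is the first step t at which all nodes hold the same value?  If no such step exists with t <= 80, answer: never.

Answer: 12
Key observation: Synchronization is absorbing here: once all nodes are equal they stay equal, and step 12 is the first all-equal step.

Derivation:
t=0: [7, 72, 144, 59, 133, 90, 196, 245]  (not all equal)
t=1: [216, 102, 133, 78, 131, 113, 182, 220]  (not all equal)
t=2: [192, 127, 136, 96, 136, 135, 178, 202]  (not all equal)
t=3: [183, 151, 145, 115, 145, 154, 177, 191]  (not all equal)
t=4: [180, 163, 154, 136, 155, 164, 177, 185]  (not all equal)
t=5: [179, 169, 162, 154, 163, 170, 177, 182]  (not all equal)
t=6: [179, 173, 168, 164, 168, 173, 178, 181]  (not all equal)
t=7: [179, 176, 172, 170, 172, 175, 178, 180]  (not all equal)
t=8: [179, 177, 175, 174, 175, 177, 178, 179]  (not all equal)
t=9: [179, 178, 177, 176, 177, 178, 179, 179]  (not all equal)
t=10: [179, 179, 178, 178, 178, 179, 179, 180]  (not all equal)
t=11: [180, 179, 179, 179, 179, 179, 180, 180]  (not all equal)
t=12: [180, 180, 180, 180, 180, 180, 180, 180]  (all equal)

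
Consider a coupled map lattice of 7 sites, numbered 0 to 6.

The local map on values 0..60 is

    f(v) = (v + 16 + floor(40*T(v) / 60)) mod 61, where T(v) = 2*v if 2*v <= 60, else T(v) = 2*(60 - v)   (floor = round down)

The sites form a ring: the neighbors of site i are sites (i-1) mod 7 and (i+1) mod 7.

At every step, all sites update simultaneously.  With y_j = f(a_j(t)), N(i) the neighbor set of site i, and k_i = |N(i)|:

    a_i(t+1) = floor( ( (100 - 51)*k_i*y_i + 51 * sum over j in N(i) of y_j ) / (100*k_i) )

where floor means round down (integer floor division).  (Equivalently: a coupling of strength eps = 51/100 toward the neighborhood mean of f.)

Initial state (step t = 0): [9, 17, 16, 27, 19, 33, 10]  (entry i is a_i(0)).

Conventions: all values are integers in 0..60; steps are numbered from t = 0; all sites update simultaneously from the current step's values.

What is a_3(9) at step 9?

Simulating step by step:
t=0: [9, 17, 16, 27, 19, 33, 10]
t=1: [42, 49, 44, 37, 40, 37, 34]
t=2: [20, 19, 20, 21, 21, 22, 22]
t=3: [17, 29, 16, 3, 4, 5, 4]
t=4: [38, 38, 37, 31, 25, 25, 33]
t=5: [22, 22, 22, 20, 15, 15, 20]
t=6: [4, 6, 4, 15, 38, 38, 15]
t=7: [32, 27, 32, 36, 29, 29, 36]
t=8: [22, 21, 22, 23, 22, 22, 23]
t=9: [6, 5, 6, 6, 6, 6, 6]

Answer: a_3(9) = 6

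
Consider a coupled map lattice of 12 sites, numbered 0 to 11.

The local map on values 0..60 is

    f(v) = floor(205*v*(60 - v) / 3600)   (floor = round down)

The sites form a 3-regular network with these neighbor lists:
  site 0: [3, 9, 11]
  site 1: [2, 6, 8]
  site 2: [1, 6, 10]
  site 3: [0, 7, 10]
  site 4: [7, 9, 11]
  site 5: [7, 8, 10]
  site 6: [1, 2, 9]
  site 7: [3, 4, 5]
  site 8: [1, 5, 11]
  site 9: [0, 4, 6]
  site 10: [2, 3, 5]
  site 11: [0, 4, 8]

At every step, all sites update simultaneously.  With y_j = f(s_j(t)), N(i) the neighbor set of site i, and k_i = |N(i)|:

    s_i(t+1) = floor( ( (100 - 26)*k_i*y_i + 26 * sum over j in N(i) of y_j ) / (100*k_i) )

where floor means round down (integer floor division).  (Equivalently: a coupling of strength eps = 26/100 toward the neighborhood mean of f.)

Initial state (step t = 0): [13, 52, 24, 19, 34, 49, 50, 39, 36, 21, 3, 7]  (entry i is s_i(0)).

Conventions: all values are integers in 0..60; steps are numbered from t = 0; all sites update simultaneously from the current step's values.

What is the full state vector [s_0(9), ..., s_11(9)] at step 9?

Answer: [28, 26, 27, 29, 34, 28, 28, 31, 26, 30, 28, 28]

Derivation:
t=0: [13, 52, 24, 19, 34, 49, 50, 39, 36, 21, 3, 7]
t=1: [34, 27, 41, 40, 46, 31, 30, 44, 42, 43, 17, 27]
t=2: [48, 48, 44, 44, 37, 48, 49, 41, 44, 42, 42, 48]
t=3: [33, 33, 38, 39, 45, 34, 32, 42, 37, 41, 41, 34]
t=4: [49, 49, 47, 45, 39, 48, 49, 43, 48, 44, 44, 48]
t=5: [31, 30, 33, 37, 43, 33, 31, 40, 31, 38, 38, 33]
t=6: [50, 50, 49, 47, 42, 49, 50, 45, 50, 47, 47, 49]
t=7: [29, 28, 30, 33, 40, 30, 28, 37, 28, 33, 33, 30]
t=8: [50, 51, 50, 49, 46, 50, 50, 48, 51, 49, 50, 50]
t=9: [28, 26, 27, 29, 34, 28, 28, 31, 26, 30, 28, 28]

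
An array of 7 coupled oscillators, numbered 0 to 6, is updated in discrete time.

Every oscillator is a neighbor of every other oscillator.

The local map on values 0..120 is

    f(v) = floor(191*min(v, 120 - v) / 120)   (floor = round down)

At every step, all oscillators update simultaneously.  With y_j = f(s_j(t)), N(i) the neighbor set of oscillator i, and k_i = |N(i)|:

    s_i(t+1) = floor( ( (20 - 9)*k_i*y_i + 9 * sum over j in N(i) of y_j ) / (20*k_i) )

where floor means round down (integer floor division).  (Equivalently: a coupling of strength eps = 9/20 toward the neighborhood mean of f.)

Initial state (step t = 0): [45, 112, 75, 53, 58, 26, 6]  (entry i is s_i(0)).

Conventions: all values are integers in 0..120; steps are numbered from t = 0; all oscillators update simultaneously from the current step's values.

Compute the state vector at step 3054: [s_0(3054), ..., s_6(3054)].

Simulating step by step:
t=0: [45, 112, 75, 53, 58, 26, 6]
t=1: [62, 34, 62, 68, 72, 47, 32]
t=2: [82, 64, 82, 77, 75, 74, 62]
t=3: [66, 80, 66, 70, 72, 73, 82]
t=4: [79, 69, 79, 76, 75, 74, 67]
t=5: [69, 76, 69, 71, 71, 72, 78]
t=6: [78, 72, 78, 76, 76, 75, 70]
t=7: [68, 73, 68, 70, 70, 71, 74]
t=8: [79, 76, 79, 78, 78, 77, 75]
t=9: [66, 68, 66, 66, 66, 67, 69]
t=10: [84, 82, 84, 84, 84, 83, 82]
t=11: [57, 58, 57, 57, 57, 58, 58]
t=12: [90, 91, 90, 90, 90, 91, 91]
t=13: [46, 46, 46, 46, 46, 46, 46]
t=14: [73, 73, 73, 73, 73, 73, 73]
t=15: [74, 74, 74, 74, 74, 74, 74]
t=16: [73, 73, 73, 73, 73, 73, 73]

Answer: [73, 73, 73, 73, 73, 73, 73]
Key observation: The state at step 14, [73, 73, 73, 73, 73, 73, 73], reappears at step 16: the system is in a cycle of period 2 from step 14 on.  Therefore the state at step 3054 equals the state at step 14 + ((3054 - 14) mod 2) = 14, which is [73, 73, 73, 73, 73, 73, 73].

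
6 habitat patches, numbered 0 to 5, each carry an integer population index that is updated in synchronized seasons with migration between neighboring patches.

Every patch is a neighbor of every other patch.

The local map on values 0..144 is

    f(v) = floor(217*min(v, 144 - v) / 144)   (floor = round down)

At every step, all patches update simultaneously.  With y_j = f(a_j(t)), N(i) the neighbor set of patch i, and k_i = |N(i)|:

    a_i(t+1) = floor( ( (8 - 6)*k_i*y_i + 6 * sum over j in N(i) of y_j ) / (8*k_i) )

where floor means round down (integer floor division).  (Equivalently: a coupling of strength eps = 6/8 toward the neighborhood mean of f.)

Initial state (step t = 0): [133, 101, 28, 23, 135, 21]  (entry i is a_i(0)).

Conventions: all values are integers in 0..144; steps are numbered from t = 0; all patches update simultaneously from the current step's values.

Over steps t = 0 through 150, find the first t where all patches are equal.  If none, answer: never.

Answer: 3
Key observation: Synchronization is absorbing here: once all patches are equal they stay equal, and step 3 is the first all-equal step.

Derivation:
t=0: [133, 101, 28, 23, 135, 21]  (not all equal)
t=1: [31, 36, 34, 33, 31, 33]  (not all equal)
t=2: [48, 49, 49, 49, 48, 49]  (not all equal)
t=3: [72, 72, 72, 72, 72, 72]  (all equal)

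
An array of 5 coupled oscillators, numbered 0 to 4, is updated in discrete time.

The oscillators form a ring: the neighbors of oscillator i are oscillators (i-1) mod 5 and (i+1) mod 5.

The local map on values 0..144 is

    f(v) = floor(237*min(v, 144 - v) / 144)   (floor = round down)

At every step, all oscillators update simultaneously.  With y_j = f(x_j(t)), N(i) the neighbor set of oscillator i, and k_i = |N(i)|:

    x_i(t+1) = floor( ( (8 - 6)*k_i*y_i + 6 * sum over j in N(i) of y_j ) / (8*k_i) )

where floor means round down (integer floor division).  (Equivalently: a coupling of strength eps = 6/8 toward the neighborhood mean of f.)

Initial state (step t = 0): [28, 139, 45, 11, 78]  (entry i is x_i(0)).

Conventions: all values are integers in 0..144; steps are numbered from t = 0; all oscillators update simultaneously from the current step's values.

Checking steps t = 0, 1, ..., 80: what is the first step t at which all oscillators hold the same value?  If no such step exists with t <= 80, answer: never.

Simulating step by step:
t=0: [28, 139, 45, 11, 78]  (not all equal)
t=1: [55, 47, 28, 72, 51]  (not all equal)
t=2: [82, 70, 84, 77, 98]  (not all equal)
t=3: [96, 103, 108, 92, 98]  (not all equal)
t=4: [73, 68, 71, 71, 80]  (not all equal)
t=5: [110, 114, 114, 111, 113]  (not all equal)
t=6: [51, 51, 50, 51, 53]  (not all equal)
t=7: [84, 82, 82, 84, 84]  (not all equal)
t=8: [99, 100, 100, 99, 98]  (not all equal)
t=9: [73, 72, 72, 73, 74]  (not all equal)
t=10: [116, 117, 117, 116, 115]  (not all equal)
t=11: [45, 44, 44, 45, 46]  (not all equal)
t=12: [73, 72, 72, 73, 74]  (not all equal)

Answer: never
Key observation: The state at step 9 reappears at step 12 — the system is in a cycle of period 3 from step 9 on.  No step 0..12 is synchronized, and the cycle repeats forever, so no step up to 80 (or ever) has all oscillators equal.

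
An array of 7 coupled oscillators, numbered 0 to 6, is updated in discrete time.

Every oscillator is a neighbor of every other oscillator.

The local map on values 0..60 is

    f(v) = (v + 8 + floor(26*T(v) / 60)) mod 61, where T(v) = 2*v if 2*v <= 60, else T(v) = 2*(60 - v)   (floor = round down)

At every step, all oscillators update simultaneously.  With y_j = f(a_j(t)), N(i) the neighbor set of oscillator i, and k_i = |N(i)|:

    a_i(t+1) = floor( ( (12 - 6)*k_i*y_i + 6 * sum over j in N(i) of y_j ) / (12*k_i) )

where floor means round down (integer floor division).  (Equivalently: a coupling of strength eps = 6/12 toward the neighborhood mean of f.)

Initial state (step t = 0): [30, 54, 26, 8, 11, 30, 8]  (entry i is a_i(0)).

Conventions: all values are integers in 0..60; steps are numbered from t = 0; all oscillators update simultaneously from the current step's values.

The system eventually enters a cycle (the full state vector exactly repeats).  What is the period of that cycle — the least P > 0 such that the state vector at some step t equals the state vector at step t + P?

Answer: 3
Key observation: The state at step 12, [3, 3, 3, 3, 3, 3, 3], reappears at step 15 — and no state repeats earlier — so the cycle the system enters has period 3.

Derivation:
t=0: [30, 54, 26, 8, 11, 30, 8]
t=1: [12, 14, 35, 20, 23, 12, 20]
t=2: [32, 33, 21, 38, 40, 32, 38]
t=3: [6, 6, 25, 7, 7, 6, 7]
t=4: [22, 22, 37, 23, 23, 22, 23]
t=5: [45, 45, 26, 45, 45, 45, 45]
t=6: [9, 9, 30, 9, 9, 9, 9]
t=7: [22, 22, 13, 22, 22, 22, 22]
t=8: [47, 47, 40, 47, 47, 47, 47]
t=9: [4, 4, 4, 4, 4, 4, 4]
t=10: [15, 15, 15, 15, 15, 15, 15]
t=11: [36, 36, 36, 36, 36, 36, 36]
t=12: [3, 3, 3, 3, 3, 3, 3]
t=13: [13, 13, 13, 13, 13, 13, 13]
t=14: [32, 32, 32, 32, 32, 32, 32]
t=15: [3, 3, 3, 3, 3, 3, 3]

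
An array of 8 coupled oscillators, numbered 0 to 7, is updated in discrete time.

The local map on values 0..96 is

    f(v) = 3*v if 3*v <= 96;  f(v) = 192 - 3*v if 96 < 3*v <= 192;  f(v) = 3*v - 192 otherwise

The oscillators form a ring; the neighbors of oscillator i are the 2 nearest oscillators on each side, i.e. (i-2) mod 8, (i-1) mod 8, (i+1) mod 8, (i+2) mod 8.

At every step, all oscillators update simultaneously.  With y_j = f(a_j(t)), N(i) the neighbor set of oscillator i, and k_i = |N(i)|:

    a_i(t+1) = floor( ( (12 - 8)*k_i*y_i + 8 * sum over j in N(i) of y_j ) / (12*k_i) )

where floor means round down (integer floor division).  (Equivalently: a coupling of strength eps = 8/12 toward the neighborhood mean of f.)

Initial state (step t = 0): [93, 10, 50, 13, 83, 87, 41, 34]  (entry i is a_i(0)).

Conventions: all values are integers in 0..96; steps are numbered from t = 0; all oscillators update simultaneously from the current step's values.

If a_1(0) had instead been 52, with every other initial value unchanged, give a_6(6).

Answer: a_6(6) = 26
Key observation: This trace re-runs the system from the modified initial state.

Derivation:
t=0: [93, 52, 50, 13, 83, 87, 41, 34]
t=1: [68, 55, 50, 47, 55, 65, 73, 73]
t=2: [24, 31, 33, 33, 29, 23, 20, 20]
t=3: [75, 84, 88, 88, 81, 73, 68, 69]
t=4: [37, 52, 60, 59, 47, 34, 25, 27]
t=5: [61, 43, 34, 36, 49, 67, 75, 74]
t=6: [39, 56, 63, 62, 51, 35, 26, 29]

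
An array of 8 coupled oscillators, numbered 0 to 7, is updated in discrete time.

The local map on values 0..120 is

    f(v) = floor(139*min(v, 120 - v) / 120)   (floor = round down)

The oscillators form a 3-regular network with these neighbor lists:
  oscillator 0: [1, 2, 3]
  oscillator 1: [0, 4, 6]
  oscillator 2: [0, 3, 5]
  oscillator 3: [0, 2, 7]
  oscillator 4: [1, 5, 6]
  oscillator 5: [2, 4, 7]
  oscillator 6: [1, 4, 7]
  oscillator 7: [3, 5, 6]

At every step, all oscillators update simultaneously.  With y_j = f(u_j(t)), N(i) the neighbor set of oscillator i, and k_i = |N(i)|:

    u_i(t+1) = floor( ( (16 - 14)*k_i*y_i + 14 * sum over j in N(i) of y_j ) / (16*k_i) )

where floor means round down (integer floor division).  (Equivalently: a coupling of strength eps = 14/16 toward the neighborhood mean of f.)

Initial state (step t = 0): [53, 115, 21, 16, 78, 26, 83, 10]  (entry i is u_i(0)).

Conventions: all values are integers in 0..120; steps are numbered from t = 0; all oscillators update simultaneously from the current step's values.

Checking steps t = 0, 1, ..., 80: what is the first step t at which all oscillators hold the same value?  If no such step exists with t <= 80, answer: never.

Answer: 6
Key observation: Synchronization is absorbing here: once all oscillators are equal they stay equal, and step 6 is the first all-equal step.

Derivation:
t=0: [53, 115, 21, 16, 78, 26, 83, 10]  (not all equal)
t=1: [21, 44, 34, 30, 28, 27, 23, 27]  (not all equal)
t=2: [38, 30, 30, 31, 35, 33, 36, 30]  (not all equal)
t=3: [35, 40, 38, 37, 37, 36, 36, 37]  (not all equal)
t=4: [43, 41, 41, 42, 42, 42, 43, 41]  (not all equal)
t=5: [47, 48, 48, 47, 48, 47, 47, 48]  (not all equal)
t=6: [54, 54, 54, 54, 54, 54, 54, 54]  (all equal)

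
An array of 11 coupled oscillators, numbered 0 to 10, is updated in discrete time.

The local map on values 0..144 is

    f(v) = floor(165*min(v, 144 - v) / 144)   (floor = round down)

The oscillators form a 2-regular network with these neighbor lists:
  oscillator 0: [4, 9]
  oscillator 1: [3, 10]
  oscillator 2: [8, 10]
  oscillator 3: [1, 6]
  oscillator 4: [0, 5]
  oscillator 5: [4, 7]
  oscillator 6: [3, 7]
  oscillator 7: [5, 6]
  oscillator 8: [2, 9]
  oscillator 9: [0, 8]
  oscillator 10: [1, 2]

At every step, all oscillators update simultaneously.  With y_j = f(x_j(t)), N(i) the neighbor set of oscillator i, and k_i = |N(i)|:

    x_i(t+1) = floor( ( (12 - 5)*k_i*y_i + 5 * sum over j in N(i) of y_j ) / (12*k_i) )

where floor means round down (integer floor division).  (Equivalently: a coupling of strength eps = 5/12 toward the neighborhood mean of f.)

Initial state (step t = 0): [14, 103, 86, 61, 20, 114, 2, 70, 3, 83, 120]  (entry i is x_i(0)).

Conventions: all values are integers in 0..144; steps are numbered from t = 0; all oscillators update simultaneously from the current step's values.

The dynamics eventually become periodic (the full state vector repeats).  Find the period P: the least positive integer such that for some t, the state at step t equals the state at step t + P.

Answer: 4
Key observation: The state at step 16, [81, 81, 81, 81, 81, 81, 81, 81, 81, 81, 81], reappears at step 20 — and no state repeats earlier — so the cycle the system enters has period 4.

Derivation:
t=0: [14, 103, 86, 61, 20, 114, 2, 70, 3, 83, 120]
t=1: [28, 46, 44, 50, 23, 41, 32, 54, 29, 44, 39]
t=2: [34, 51, 45, 51, 31, 44, 45, 52, 40, 42, 46]
t=3: [39, 56, 49, 56, 38, 48, 54, 55, 46, 45, 53]
t=4: [45, 63, 56, 63, 45, 54, 62, 60, 52, 49, 60]
t=5: [52, 71, 63, 71, 53, 60, 70, 67, 59, 55, 68]
t=6: [60, 80, 72, 80, 61, 68, 79, 75, 67, 63, 76]
t=7: [69, 73, 79, 73, 70, 75, 74, 77, 76, 72, 77]
t=8: [79, 79, 75, 80, 79, 78, 79, 77, 77, 80, 76]
t=9: [73, 74, 77, 73, 74, 75, 74, 75, 76, 73, 76]
t=10: [80, 79, 76, 80, 80, 79, 80, 79, 77, 80, 77]
t=11: [73, 74, 76, 73, 73, 73, 73, 73, 75, 73, 75]
t=12: [81, 80, 77, 80, 81, 81, 81, 81, 79, 80, 78]
t=13: [72, 73, 75, 72, 72, 72, 72, 72, 74, 73, 74]
t=14: [81, 81, 79, 81, 82, 82, 82, 82, 80, 81, 80]
t=15: [71, 72, 73, 71, 71, 71, 71, 71, 73, 72, 73]
t=16: [81, 81, 81, 81, 81, 81, 81, 81, 81, 81, 81]
t=17: [72, 72, 72, 72, 72, 72, 72, 72, 72, 72, 72]
t=18: [82, 82, 82, 82, 82, 82, 82, 82, 82, 82, 82]
t=19: [71, 71, 71, 71, 71, 71, 71, 71, 71, 71, 71]
t=20: [81, 81, 81, 81, 81, 81, 81, 81, 81, 81, 81]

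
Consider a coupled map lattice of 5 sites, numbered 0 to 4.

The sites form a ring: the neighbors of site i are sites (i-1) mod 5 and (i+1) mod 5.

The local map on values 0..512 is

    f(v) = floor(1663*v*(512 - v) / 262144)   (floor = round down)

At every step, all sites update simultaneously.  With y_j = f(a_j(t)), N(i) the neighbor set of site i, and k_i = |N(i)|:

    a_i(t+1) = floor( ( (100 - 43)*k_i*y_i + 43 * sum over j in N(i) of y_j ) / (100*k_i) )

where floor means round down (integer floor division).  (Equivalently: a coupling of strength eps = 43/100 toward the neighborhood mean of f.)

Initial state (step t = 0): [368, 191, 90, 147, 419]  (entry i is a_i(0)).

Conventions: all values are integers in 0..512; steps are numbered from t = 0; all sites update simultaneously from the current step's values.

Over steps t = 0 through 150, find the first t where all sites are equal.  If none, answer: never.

Answer: 8
Key observation: Synchronization is absorbing here: once all sites are equal they stay equal, and step 8 is the first all-equal step.

Derivation:
t=0: [368, 191, 90, 147, 419]  (not all equal)
t=1: [328, 345, 293, 298, 286]  (not all equal)
t=2: [384, 377, 397, 405, 402]  (not all equal)
t=3: [306, 312, 292, 278, 285]  (not all equal)
t=4: [400, 398, 405, 410, 408]  (not all equal)
t=5: [281, 283, 274, 267, 271]  (not all equal)
t=6: [411, 411, 412, 413, 413]  (not all equal)
t=7: [262, 262, 261, 259, 259]  (not all equal)
t=8: [415, 415, 415, 415, 415]  (all equal)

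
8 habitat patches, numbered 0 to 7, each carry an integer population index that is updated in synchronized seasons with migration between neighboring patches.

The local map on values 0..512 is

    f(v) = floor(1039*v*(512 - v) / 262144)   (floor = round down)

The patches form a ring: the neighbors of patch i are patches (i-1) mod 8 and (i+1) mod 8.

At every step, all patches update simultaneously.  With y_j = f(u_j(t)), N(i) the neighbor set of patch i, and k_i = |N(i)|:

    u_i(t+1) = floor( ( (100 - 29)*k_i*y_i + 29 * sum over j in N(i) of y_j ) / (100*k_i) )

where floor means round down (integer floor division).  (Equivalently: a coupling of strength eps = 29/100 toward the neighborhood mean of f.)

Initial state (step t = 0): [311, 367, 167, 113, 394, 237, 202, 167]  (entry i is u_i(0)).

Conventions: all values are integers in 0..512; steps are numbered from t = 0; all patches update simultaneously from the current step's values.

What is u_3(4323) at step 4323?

Answer: u_3(4323) = 259
Key observation: The state at step 4, [259, 259, 259, 259, 259, 259, 259, 259], reappears at step 5: the system is in a cycle of period 1 from step 4 on.  Therefore the state at step 4323 equals the state at step 4 + ((4323 - 4) mod 1) = 4, which is [259, 259, 259, 259, 259, 259, 259, 259].

Derivation:
t=0: [311, 367, 167, 113, 394, 237, 202, 167]
t=1: [238, 217, 218, 186, 193, 245, 246, 233]
t=2: [257, 253, 251, 242, 245, 256, 258, 257]
t=3: [259, 259, 258, 258, 258, 259, 259, 259]
t=4: [259, 259, 259, 259, 259, 259, 259, 259]
t=5: [259, 259, 259, 259, 259, 259, 259, 259]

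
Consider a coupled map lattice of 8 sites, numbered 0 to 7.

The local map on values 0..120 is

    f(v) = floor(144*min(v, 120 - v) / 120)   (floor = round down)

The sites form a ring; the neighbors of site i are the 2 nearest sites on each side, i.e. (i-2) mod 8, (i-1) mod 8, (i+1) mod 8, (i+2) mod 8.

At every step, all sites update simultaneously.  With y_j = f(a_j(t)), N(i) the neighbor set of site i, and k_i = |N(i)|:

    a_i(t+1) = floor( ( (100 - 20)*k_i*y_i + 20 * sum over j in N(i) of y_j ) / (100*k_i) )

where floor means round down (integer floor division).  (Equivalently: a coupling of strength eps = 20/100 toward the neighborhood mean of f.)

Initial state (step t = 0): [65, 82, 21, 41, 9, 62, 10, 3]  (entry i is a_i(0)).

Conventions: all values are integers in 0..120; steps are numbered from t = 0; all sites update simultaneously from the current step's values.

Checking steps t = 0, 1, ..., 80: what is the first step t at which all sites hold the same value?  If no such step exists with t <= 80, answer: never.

Simulating step by step:
t=0: [65, 82, 21, 41, 9, 62, 10, 3]  (not all equal)
t=1: [57, 43, 28, 46, 15, 58, 17, 12]  (not all equal)
t=2: [60, 49, 36, 52, 23, 60, 24, 21]  (not all equal)
t=3: [65, 56, 45, 59, 31, 64, 32, 31]  (not all equal)
t=4: [62, 64, 55, 67, 41, 62, 40, 41]  (not all equal)
t=5: [66, 65, 65, 62, 51, 65, 50, 51]  (not all equal)
t=6: [63, 65, 65, 68, 61, 65, 60, 61]  (not all equal)
t=7: [68, 66, 66, 63, 69, 66, 71, 69]  (not all equal)
t=8: [61, 63, 63, 67, 61, 63, 58, 61]  (not all equal)
t=9: [69, 67, 67, 64, 69, 68, 69, 69]  (not all equal)
t=10: [61, 63, 63, 66, 61, 62, 61, 61]  (not all equal)
t=11: [69, 68, 68, 64, 69, 68, 69, 69]  (not all equal)
t=12: [61, 62, 62, 65, 61, 62, 61, 61]  (not all equal)
t=13: [69, 68, 68, 66, 69, 69, 69, 69]  (not all equal)
t=14: [61, 62, 62, 63, 61, 61, 61, 61]  (not all equal)
t=15: [69, 69, 69, 68, 69, 69, 70, 69]  (not all equal)
t=16: [60, 61, 61, 61, 61, 61, 60, 60]  (not all equal)
t=17: [71, 70, 70, 70, 70, 70, 71, 71]  (not all equal)
t=18: [58, 59, 59, 60, 59, 59, 58, 58]  (not all equal)
t=19: [69, 70, 70, 71, 70, 70, 69, 69]  (not all equal)
t=20: [60, 60, 59, 58, 59, 60, 60, 60]  (not all equal)
t=21: [71, 71, 70, 69, 70, 71, 71, 72]  (not all equal)
t=22: [58, 58, 59, 60, 59, 58, 58, 57]  (not all equal)
t=23: [69, 69, 70, 71, 70, 69, 69, 68]  (not all equal)
t=24: [61, 60, 60, 58, 60, 60, 61, 61]  (not all equal)
t=25: [70, 71, 71, 69, 71, 71, 70, 70]  (not all equal)
t=26: [59, 58, 58, 60, 58, 58, 59, 59]  (not all equal)
t=27: [69, 69, 69, 71, 69, 69, 69, 69]  (not all equal)
t=28: [61, 60, 60, 58, 60, 60, 61, 61]  (not all equal)

Answer: never
Key observation: The state at step 24 reappears at step 28 — the system is in a cycle of period 4 from step 24 on.  No step 0..28 is synchronized, and the cycle repeats forever, so no step up to 80 (or ever) has all sites equal.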